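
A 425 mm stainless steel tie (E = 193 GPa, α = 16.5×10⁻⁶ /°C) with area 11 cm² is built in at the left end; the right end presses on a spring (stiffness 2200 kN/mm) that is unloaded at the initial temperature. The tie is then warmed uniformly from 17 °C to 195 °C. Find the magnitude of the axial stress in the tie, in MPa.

If the spring were absent the tie would lengthen by αΔT L = 16.5×10⁻⁶ × 178 × 425 = 1.248 mm.
With a force P in the spring, the elastic change of the tie is PL/(AE) and that of the spring is P/k; compatibility requires their sum to equal δ_free.
So P = δ_free / [L/(AE) + 1/k] = 1.248 / [ 425/(1100×193×10³) + 1/(2200×10³) ].
P = 1.248 / 2.456×10⁻⁶ = 508100 N.
σ = P/A = 508100/1100 = 462 MPa.

σ ≈ 462 MPa (compressive)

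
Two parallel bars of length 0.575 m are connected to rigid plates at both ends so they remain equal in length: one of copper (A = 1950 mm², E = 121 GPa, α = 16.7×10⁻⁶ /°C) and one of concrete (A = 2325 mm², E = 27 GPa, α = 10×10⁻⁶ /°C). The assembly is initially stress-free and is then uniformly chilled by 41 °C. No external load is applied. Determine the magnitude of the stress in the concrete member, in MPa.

σ ≈ 5.86 MPa (compressive)

Both members must finish at the same length. With the larger α, the copper tends to over-contract; the plates restrain it, putting the copper in tension and the concrete in compression. With no external load the two internal forces are equal and opposite, magnitude P.
Compatibility of the two members (thermal + elastic change equal): (α₁ − α₂)ΔT = P·[1/(A₁E₁) + 1/(A₂E₂)].
|α₁ − α₂|·ΔT = 6.7×10⁻⁶ × 41 = 0.0002747.
1/(A₁E₁) + 1/(A₂E₂) = 1/(1950×121×10³) + 1/(2325×27×10³) = 2.017×10⁻⁸ N⁻¹.
So P = 0.0002747 / 2.017×10⁻⁸ = 13.62 kN.
σ_{concrete} = P/A₂ = 13620/2325 = 5.858 MPa, compressive.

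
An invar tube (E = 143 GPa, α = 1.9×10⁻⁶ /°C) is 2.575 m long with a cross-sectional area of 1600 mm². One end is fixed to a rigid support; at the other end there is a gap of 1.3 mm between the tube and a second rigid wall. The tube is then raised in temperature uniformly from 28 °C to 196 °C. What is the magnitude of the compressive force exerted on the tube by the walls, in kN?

If the wall were absent the tube would grow by αΔT L = 1.9×10⁻⁶ × 168 × 2575 = 0.8219 mm.
Since δ_free = 0.822 mm is less than the 1.3 mm gap, the tube never touches the wall. No axial force develops.

P ≈ 0 kN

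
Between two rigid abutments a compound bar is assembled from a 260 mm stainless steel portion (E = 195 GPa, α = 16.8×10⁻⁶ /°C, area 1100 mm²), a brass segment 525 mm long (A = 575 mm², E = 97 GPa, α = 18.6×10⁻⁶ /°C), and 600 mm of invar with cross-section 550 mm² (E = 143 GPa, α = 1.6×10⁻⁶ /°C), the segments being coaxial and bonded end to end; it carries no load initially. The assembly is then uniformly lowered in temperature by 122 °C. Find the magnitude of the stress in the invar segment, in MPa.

σ ≈ 183 MPa (tensile)

If the supports were absent, the total length change would be Σ αᵢΔT Lᵢ = 16.8×10⁻⁶×122×260 + 18.6×10⁻⁶×122×525 + 1.6×10⁻⁶×122×600 = 1.841 mm.
Since the ends are fixed, an axial force P builds up, equal in every segment, with P · Σ Lᵢ/(AᵢEᵢ) = δ_free.
Σ Lᵢ/(AᵢEᵢ) = 260/(1100×195×10³) + 525/(575×97×10³) + 600/(550×143×10³) = 1.825×10⁻⁵ mm/N.
Hence P = δ_free / Σ(L/AE) = 1.841/1.825×10⁻⁵ = 100.9 kN (tensile).
σ_{invar} = P / A = 100900 / 550 = 183.4 MPa.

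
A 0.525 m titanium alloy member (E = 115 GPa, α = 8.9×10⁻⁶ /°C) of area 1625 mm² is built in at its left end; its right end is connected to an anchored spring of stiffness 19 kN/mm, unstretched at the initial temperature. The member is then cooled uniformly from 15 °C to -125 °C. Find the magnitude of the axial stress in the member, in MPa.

σ ≈ 7.26 MPa (tensile)

If the spring were absent the member would shorten by αΔT L = 8.9×10⁻⁶ × 140 × 525 = 0.6542 mm.
Let P be the tensile force in the spring. The member extends elastically by PL/(AE) and the spring stretches by P/k; together these equal δ_free.
So P = δ_free / [L/(AE) + 1/k] = 0.6542 / [ 525/(1625×115×10³) + 1/(19×10³) ].
P = 0.6542 / 5.544×10⁻⁵ = 11800 N.
σ = P/A = 11800/1625 = 7.261 MPa.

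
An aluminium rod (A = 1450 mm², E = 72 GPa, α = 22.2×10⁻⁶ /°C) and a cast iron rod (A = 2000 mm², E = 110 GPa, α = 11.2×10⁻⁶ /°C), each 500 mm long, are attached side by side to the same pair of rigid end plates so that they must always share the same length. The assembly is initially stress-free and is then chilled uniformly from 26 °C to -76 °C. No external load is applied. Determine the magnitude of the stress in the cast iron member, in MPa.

The aluminium has the larger α, so on cooling it would change length more than the cast iron if both were free. The rigid plates force a common final length, so the aluminium is put into tension and the cast iron into compression, with equal and opposite forces P (no external load).
Compatibility of the two members (thermal + elastic change equal): (α₁ − α₂)ΔT = P·[1/(A₁E₁) + 1/(A₂E₂)].
|α₁ − α₂|·ΔT = 11×10⁻⁶ × 102 = 0.001122.
1/(A₁E₁) + 1/(A₂E₂) = 1/(1450×72×10³) + 1/(2000×110×10³) = 1.412×10⁻⁸ N⁻¹.
So P = 0.001122 / 1.412×10⁻⁸ = 79.44 kN.
σ_{cast iron} = P/A₂ = 79440/2000 = 39.72 MPa, compressive.

σ ≈ 39.7 MPa (compressive)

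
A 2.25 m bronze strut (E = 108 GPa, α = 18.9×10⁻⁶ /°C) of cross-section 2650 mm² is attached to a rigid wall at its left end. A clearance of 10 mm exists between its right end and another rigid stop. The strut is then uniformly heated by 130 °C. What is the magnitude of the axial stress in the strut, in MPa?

Free thermal elongation = αΔT L = 18.9×10⁻⁶ × 130 × 2250 = 5.528 mm.
This is smaller than the 10 mm clearance, so the strut expands freely without reaching the stop — the stress is zero.

σ ≈ 0 MPa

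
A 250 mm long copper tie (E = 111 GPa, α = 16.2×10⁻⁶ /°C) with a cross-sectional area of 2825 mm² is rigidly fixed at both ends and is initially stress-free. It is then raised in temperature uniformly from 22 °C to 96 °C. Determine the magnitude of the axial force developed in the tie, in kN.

P ≈ 376 kN (compressive)

The ends cannot move, so σ = EαΔT = 111×10³ × 16.2×10⁻⁶ × 74 = 133.1 MPa.
P = AEαΔT = 2825 × 111×10³ × 16.2×10⁻⁶ × 74 = 375.9 kN (compressive).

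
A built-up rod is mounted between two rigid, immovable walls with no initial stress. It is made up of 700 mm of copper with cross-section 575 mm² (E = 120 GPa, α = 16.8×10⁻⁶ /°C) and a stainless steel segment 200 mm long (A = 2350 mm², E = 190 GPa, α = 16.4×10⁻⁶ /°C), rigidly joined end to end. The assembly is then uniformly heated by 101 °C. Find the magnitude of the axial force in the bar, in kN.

With the walls removed the bar would change length by δ_free = Σ αᵢΔT Lᵢ = 16.8×10⁻⁶×101×700 + 16.4×10⁻⁶×101×200 = 1.519 mm.
The rigid supports impose zero overall length change; the single axial force P common to all segments must satisfy P Σ Lᵢ/(AᵢEᵢ) = δ_free.
Σ Lᵢ/(AᵢEᵢ) = 700/(575×120×10³) + 200/(2350×190×10³) = 1.059×10⁻⁵ mm/N.
So P = 1.519 / 1.059×10⁻⁵ = 143.4 kN, compressive.

P ≈ 143 kN (compressive)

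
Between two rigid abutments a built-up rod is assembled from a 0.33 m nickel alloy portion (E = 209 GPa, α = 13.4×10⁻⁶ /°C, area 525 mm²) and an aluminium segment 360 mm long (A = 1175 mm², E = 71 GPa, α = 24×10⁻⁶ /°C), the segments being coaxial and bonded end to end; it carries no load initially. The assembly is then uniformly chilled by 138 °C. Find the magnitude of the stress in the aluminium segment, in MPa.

If the supports were absent, the total length change would be Σ αᵢΔT Lᵢ = 13.4×10⁻⁶×138×330 + 24×10⁻⁶×138×360 = 1.803 mm.
The walls prevent any net length change, so an axial force P (same in every segment) develops. Compatibility: P · Σ Lᵢ/(AᵢEᵢ) = δ_free.
The series flexibility is Σ Lᵢ/(AᵢEᵢ) = 330/(525×209×10³) + 360/(1175×71×10³) = 7.323×10⁻⁶ mm/N.
Hence P = δ_free / Σ(L/AE) = 1.803/7.323×10⁻⁶ = 246.2 kN (tensile).
σ_{aluminium} = P / A = 246200 / 1175 = 209.5 MPa.

σ ≈ 209 MPa (tensile)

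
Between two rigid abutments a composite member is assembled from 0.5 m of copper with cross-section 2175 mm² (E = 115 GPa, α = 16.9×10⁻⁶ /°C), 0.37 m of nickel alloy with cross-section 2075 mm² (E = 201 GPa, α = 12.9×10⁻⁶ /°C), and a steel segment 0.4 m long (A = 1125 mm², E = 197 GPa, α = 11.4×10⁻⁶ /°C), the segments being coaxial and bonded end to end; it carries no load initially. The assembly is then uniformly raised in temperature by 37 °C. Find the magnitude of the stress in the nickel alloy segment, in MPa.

σ ≈ 67.6 MPa (compressive)

If the supports were absent, the total length change would be Σ αᵢΔT Lᵢ = 16.9×10⁻⁶×37×500 + 12.9×10⁻⁶×37×370 + 11.4×10⁻⁶×37×400 = 0.658 mm.
The walls prevent any net length change, so an axial force P (same in every segment) develops. Compatibility: P · Σ Lᵢ/(AᵢEᵢ) = δ_free.
The series flexibility is Σ Lᵢ/(AᵢEᵢ) = 500/(2175×115×10³) + 370/(2075×201×10³) + 400/(1125×197×10³) = 4.691×10⁻⁶ mm/N.
So P = 0.658 / 4.691×10⁻⁶ = 140.3 kN, compressive.
σ_{nickel alloy} = P / A = 140300 / 2075 = 67.6 MPa.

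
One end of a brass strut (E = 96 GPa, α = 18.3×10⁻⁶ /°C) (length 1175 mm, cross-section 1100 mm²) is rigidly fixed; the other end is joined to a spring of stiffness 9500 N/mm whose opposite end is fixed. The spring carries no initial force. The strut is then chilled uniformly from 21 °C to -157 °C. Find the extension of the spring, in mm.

If the spring were absent the strut would shorten by αΔT L = 18.3×10⁻⁶ × 178 × 1175 = 3.827 mm.
With a force P in the spring, the elastic change of the strut is PL/(AE) and that of the spring is P/k; compatibility requires their sum to equal δ_free.
So P = δ_free / [L/(AE) + 1/k] = 3.827 / [ 1175/(1100×96×10³) + 1/(9500) ].
P = 3.827 / 0.0001164 = 32880 N.
Spring extension = P/k = 32880/(9500) = 3.462 mm.

δ ≈ 3.46 mm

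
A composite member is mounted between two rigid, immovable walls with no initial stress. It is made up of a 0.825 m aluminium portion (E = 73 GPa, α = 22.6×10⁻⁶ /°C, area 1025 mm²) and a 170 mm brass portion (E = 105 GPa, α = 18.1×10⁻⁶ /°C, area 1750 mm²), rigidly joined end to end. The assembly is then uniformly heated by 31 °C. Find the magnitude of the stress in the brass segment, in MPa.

If the supports were absent, the total length change would be Σ αᵢΔT Lᵢ = 22.6×10⁻⁶×31×825 + 18.1×10⁻⁶×31×170 = 0.6734 mm.
Since the ends are fixed, an axial force P builds up, equal in every segment, with P · Σ Lᵢ/(AᵢEᵢ) = δ_free.
Σ Lᵢ/(AᵢEᵢ) = 825/(1025×73×10³) + 170/(1750×105×10³) = 1.195×10⁻⁵ mm/N.
So P = 0.6734 / 1.195×10⁻⁵ = 56.35 kN, compressive.
σ_{brass} = P / A = 56350 / 1750 = 32.2 MPa.

σ ≈ 32.2 MPa (compressive)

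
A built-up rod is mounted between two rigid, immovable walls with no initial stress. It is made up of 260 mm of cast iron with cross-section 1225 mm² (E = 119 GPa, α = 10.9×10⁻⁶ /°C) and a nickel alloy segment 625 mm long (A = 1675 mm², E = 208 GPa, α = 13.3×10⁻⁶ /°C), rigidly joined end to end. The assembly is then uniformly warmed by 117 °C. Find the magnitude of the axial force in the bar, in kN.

P ≈ 365 kN (compressive)

If the supports were absent, the total length change would be Σ αᵢΔT Lᵢ = 10.9×10⁻⁶×117×260 + 13.3×10⁻⁶×117×625 = 1.304 mm.
The walls prevent any net length change, so an axial force P (same in every segment) develops. Compatibility: P · Σ Lᵢ/(AᵢEᵢ) = δ_free.
The series flexibility is Σ Lᵢ/(AᵢEᵢ) = 260/(1225×119×10³) + 625/(1675×208×10³) = 3.577×10⁻⁶ mm/N.
Hence P = δ_free / Σ(L/AE) = 1.304/3.577×10⁻⁶ = 364.5 kN (compressive).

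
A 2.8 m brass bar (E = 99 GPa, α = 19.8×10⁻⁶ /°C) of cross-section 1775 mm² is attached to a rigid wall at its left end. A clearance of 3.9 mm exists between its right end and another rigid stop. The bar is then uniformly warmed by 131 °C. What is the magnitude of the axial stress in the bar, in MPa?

σ ≈ 119 MPa (compressive)

Unrestrained expansion: δ_free = αΔT L = 19.8×10⁻⁶ × 131 × 2800 = 7.263 mm.
This exceeds the 3.9 mm gap, so the wall pushes back. The portion of expansion that must be recovered elastically is δ_free − gap = 7.263 − 3.9 = 3.363 mm.
That suppressed elongation corresponds to σ = E·Δ/L = 99×10³ × 3.363/2800 = 118.9 MPa.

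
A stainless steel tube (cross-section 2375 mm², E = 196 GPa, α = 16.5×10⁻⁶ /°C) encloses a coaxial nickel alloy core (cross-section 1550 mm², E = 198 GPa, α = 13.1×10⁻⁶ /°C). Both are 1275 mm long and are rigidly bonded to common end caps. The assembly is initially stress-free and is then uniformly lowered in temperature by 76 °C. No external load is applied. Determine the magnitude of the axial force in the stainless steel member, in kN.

The stainless steel has the larger α, so on cooling it would change length more than the nickel alloy if both were free. The rigid plates force a common final length, so the stainless steel is put into tension and the nickel alloy into compression, with equal and opposite forces P (no external load).
Equating the net (thermal + elastic) strains gives |α₁ − α₂|·ΔT = P·[1/(A₁E₁) + 1/(A₂E₂)].
|α₁ − α₂|·ΔT = 3.4×10⁻⁶ × 76 = 0.0002584.
1/(A₁E₁) + 1/(A₂E₂) = 1/(2375×196×10³) + 1/(1550×198×10³) = 5.407×10⁻⁹ N⁻¹.
P = 0.0002584 / 5.407×10⁻⁹ = 47790 N = 47.79 kN.

P ≈ 47.8 kN (tensile in the stainless steel)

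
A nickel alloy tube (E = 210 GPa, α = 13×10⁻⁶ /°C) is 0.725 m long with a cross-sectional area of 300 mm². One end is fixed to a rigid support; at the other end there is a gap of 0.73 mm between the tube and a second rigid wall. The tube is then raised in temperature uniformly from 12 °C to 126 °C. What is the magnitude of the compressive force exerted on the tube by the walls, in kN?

P ≈ 29.9 kN

Unrestrained expansion: δ_free = αΔT L = 13×10⁻⁶ × 114 × 725 = 1.074 mm.
The gap closes (δ_free > 0.73 mm) and the wall then resists a further 1.074 − 0.73 = 0.3444 mm of expansion.
So σ = E(δ_free − g)/L = 210×10³ × 0.3444/725 = 99.77 MPa.
P = σA = 99.77 × 300 = 29.93 kN.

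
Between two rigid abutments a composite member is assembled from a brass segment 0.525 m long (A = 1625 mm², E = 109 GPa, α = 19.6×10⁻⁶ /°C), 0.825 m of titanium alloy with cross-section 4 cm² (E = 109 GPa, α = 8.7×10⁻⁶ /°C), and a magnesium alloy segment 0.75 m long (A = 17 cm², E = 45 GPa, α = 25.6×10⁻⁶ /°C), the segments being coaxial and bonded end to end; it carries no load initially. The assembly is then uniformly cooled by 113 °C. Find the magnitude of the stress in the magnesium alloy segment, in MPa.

σ ≈ 76.9 MPa (tensile)

With the walls removed the bar would change length by δ_free = Σ αᵢΔT Lᵢ = 19.6×10⁻⁶×113×525 + 8.7×10⁻⁶×113×825 + 25.6×10⁻⁶×113×750 = 4.143 mm.
The walls prevent any net length change, so an axial force P (same in every segment) develops. Compatibility: P · Σ Lᵢ/(AᵢEᵢ) = δ_free.
Σ Lᵢ/(AᵢEᵢ) = 525/(1625×109×10³) + 825/(400×109×10³) + 750/(1700×45×10³) = 3.169×10⁻⁵ mm/N.
P = 4.143 / 3.169×10⁻⁵ = 130700 N = 130.7 kN, tensile.
σ_{magnesium alloy} = P / A = 130700 / 1700 = 76.91 MPa.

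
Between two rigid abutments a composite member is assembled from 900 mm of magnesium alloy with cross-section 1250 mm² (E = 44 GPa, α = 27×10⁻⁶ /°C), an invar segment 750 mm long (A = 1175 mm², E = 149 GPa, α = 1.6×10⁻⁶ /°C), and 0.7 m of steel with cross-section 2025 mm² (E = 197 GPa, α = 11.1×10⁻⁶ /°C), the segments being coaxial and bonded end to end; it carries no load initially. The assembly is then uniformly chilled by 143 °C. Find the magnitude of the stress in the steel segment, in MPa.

σ ≈ 105 MPa (tensile)

Free thermal contraction of the whole bar: Σ αᵢΔT Lᵢ = 27×10⁻⁶×143×900 + 1.6×10⁻⁶×143×750 + 11.1×10⁻⁶×143×700 = 4.758 mm.
Since the ends are fixed, an axial force P builds up, equal in every segment, with P · Σ Lᵢ/(AᵢEᵢ) = δ_free.
The series flexibility is Σ Lᵢ/(AᵢEᵢ) = 900/(1250×44×10³) + 750/(1175×149×10³) + 700/(2025×197×10³) = 2.24×10⁻⁵ mm/N.
P = 4.758 / 2.24×10⁻⁵ = 212400 N = 212.4 kN, tensile.
σ_{steel} = P / A = 212400 / 2025 = 104.9 MPa.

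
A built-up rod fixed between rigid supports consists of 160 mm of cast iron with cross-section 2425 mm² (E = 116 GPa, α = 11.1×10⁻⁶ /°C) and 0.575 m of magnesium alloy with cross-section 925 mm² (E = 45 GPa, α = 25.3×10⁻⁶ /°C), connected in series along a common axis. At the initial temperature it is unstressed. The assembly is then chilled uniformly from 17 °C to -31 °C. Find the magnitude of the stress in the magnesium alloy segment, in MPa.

σ ≈ 58.9 MPa (tensile)

Free thermal contraction of the whole bar: Σ αᵢΔT Lᵢ = 11.1×10⁻⁶×48×160 + 25.3×10⁻⁶×48×575 = 0.7835 mm.
Since the ends are fixed, an axial force P builds up, equal in every segment, with P · Σ Lᵢ/(AᵢEᵢ) = δ_free.
The series flexibility is Σ Lᵢ/(AᵢEᵢ) = 160/(2425×116×10³) + 575/(925×45×10³) = 1.438×10⁻⁵ mm/N.
P = 0.7835 / 1.438×10⁻⁵ = 54480 N = 54.48 kN, tensile.
σ_{magnesium alloy} = P / A = 54480 / 925 = 58.89 MPa.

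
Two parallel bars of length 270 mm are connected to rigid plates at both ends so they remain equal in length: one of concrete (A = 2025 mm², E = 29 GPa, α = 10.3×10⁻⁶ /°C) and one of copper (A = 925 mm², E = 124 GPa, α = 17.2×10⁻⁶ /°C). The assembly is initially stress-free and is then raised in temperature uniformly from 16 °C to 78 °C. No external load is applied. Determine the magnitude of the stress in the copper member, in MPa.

σ ≈ 18 MPa (compressive)

Both members must finish at the same length. With the larger α, the copper tends to over-expand; the plates restrain it, putting the copper in compression and the concrete in tension. With no external load the two internal forces are equal and opposite, magnitude P.
Equating the net (thermal + elastic) strains gives |α₁ − α₂|·ΔT = P·[1/(A₁E₁) + 1/(A₂E₂)].
|α₁ − α₂|·ΔT = 6.9×10⁻⁶ × 62 = 0.0004278.
1/(A₁E₁) + 1/(A₂E₂) = 1/(2025×29×10³) + 1/(925×124×10³) = 2.575×10⁻⁸ N⁻¹.
P = 0.0004278 / 2.575×10⁻⁸ = 16620 N = 16.62 kN.
σ_{copper} = P/A₂ = 16620/925 = 17.96 MPa, compressive.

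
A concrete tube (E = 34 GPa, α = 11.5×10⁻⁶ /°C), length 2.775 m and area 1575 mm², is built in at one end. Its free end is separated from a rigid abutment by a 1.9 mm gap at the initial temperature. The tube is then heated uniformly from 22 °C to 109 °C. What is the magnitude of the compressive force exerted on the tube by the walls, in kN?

If the wall were absent the tube would grow by αΔT L = 11.5×10⁻⁶ × 87 × 2775 = 2.776 mm.
After closing the 1.9 mm clearance, 2.776 − 1.9 = 0.8764 mm of expansion remains to be suppressed by the wall.
So σ = E(δ_free − g)/L = 34×10³ × 0.8764/2775 = 10.74 MPa.
P = σA = 10.74 × 1575 = 16.91 kN.

P ≈ 16.9 kN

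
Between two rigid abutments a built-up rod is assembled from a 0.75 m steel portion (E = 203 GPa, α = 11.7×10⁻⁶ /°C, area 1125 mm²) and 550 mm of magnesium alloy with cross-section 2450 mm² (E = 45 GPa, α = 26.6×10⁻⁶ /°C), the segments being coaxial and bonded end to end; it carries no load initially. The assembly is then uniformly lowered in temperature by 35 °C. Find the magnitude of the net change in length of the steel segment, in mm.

Free thermal contraction of the whole bar: Σ αᵢΔT Lᵢ = 11.7×10⁻⁶×35×750 + 26.6×10⁻⁶×35×550 = 0.8192 mm.
The rigid supports impose zero overall length change; the single axial force P common to all segments must satisfy P Σ Lᵢ/(AᵢEᵢ) = δ_free.
Σ Lᵢ/(AᵢEᵢ) = 750/(1125×203×10³) + 550/(2450×45×10³) = 8.273×10⁻⁶ mm/N.
P = 0.8192 / 8.273×10⁻⁶ = 99020 N = 99.02 kN, tensile.
For the steel segment, free thermal change = 11.7×10⁻⁶×35×750 = 0.3071 mm and elastic change from P = 99020×750/(1125×203×10³) = 0.3252 mm; these oppose, so the net change is 0.0181 mm (segment lengthens).

|ΔL| ≈ 0.0181 mm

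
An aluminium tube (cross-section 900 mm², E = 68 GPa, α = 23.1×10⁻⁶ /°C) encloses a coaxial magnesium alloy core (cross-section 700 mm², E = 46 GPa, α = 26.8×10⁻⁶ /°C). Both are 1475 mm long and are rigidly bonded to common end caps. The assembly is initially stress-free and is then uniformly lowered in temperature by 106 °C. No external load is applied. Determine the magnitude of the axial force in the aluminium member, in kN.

P ≈ 8.28 kN (compressive in the aluminium)

The magnesium alloy has the larger α, so on cooling it would change length more than the aluminium if both were free. The rigid plates force a common final length, so the magnesium alloy is put into tension and the aluminium into compression, with equal and opposite forces P (no external load).
Equating the net (thermal + elastic) strains gives |α₁ − α₂|·ΔT = P·[1/(A₁E₁) + 1/(A₂E₂)].
|α₁ − α₂|·ΔT = 3.7×10⁻⁶ × 106 = 0.0003922.
1/(A₁E₁) + 1/(A₂E₂) = 1/(900×68×10³) + 1/(700×46×10³) = 4.74×10⁻⁸ N⁻¹.
P = 0.0003922 / 4.74×10⁻⁸ = 8275 N = 8.275 kN.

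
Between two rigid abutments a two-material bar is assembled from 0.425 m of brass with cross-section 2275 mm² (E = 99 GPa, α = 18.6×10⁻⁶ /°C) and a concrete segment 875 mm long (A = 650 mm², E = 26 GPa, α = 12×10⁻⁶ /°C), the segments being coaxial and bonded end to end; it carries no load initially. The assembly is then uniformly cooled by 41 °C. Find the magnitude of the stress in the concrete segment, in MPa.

With the walls removed the bar would change length by δ_free = Σ αᵢΔT Lᵢ = 18.6×10⁻⁶×41×425 + 12×10⁻⁶×41×875 = 0.7546 mm.
Since the ends are fixed, an axial force P builds up, equal in every segment, with P · Σ Lᵢ/(AᵢEᵢ) = δ_free.
The series flexibility is Σ Lᵢ/(AᵢEᵢ) = 425/(2275×99×10³) + 875/(650×26×10³) = 5.366×10⁻⁵ mm/N.
Hence P = δ_free / Σ(L/AE) = 0.7546/5.366×10⁻⁵ = 14.06 kN (tensile).
σ_{concrete} = P / A = 14060 / 650 = 21.63 MPa.

σ ≈ 21.6 MPa (tensile)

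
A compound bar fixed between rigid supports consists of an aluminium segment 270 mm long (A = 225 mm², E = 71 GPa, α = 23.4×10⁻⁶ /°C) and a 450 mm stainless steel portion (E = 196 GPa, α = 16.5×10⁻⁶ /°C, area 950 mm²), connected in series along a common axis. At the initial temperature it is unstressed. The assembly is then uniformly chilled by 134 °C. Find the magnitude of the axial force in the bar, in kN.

With the walls removed the bar would change length by δ_free = Σ αᵢΔT Lᵢ = 23.4×10⁻⁶×134×270 + 16.5×10⁻⁶×134×450 = 1.842 mm.
Since the ends are fixed, an axial force P builds up, equal in every segment, with P · Σ Lᵢ/(AᵢEᵢ) = δ_free.
Σ Lᵢ/(AᵢEᵢ) = 270/(225×71×10³) + 450/(950×196×10³) = 1.932×10⁻⁵ mm/N.
Hence P = δ_free / Σ(L/AE) = 1.842/1.932×10⁻⁵ = 95.33 kN (tensile).

P ≈ 95.3 kN (tensile)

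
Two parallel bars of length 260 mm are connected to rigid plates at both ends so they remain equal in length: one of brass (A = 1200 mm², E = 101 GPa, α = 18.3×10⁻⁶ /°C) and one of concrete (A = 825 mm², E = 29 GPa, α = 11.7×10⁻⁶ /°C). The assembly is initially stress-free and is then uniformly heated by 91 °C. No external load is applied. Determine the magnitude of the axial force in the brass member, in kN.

P ≈ 12 kN (compressive in the brass)

Both members must finish at the same length. With the larger α, the brass tends to over-expand; the plates restrain it, putting the brass in compression and the concrete in tension. With no external load the two internal forces are equal and opposite, magnitude P.
Equating the net (thermal + elastic) strains gives |α₁ − α₂|·ΔT = P·[1/(A₁E₁) + 1/(A₂E₂)].
|α₁ − α₂|·ΔT = 6.6×10⁻⁶ × 91 = 0.0006006.
1/(A₁E₁) + 1/(A₂E₂) = 1/(1200×101×10³) + 1/(825×29×10³) = 5.005×10⁻⁸ N⁻¹.
P = 0.0006006 / 5.005×10⁻⁸ = 12000 N = 12 kN.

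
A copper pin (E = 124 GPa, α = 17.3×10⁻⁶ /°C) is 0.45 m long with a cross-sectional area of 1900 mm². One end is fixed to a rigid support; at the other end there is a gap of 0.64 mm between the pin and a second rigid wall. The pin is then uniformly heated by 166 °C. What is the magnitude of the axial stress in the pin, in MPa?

σ ≈ 180 MPa (compressive)

If the wall were absent the pin would grow by αΔT L = 17.3×10⁻⁶ × 166 × 450 = 1.292 mm.
This exceeds the 0.64 mm gap, so the wall pushes back. The portion of expansion that must be recovered elastically is δ_free − gap = 1.292 − 0.64 = 0.6523 mm.
Compatibility: PL/(AE) = 0.6523 mm, so σ = P/A = E × (0.6523/450) = 179.7 MPa.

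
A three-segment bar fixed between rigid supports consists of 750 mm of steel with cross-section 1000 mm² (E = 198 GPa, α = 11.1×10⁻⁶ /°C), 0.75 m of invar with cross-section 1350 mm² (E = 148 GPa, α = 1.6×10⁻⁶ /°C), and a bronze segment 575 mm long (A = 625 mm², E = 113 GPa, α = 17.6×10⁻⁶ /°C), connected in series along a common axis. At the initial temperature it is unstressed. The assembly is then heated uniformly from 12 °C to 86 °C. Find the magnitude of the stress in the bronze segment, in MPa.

With the walls removed the bar would change length by δ_free = Σ αᵢΔT Lᵢ = 11.1×10⁻⁶×74×750 + 1.6×10⁻⁶×74×750 + 17.6×10⁻⁶×74×575 = 1.454 mm.
Since the ends are fixed, an axial force P builds up, equal in every segment, with P · Σ Lᵢ/(AᵢEᵢ) = δ_free.
Σ Lᵢ/(AᵢEᵢ) = 750/(1000×198×10³) + 750/(1350×148×10³) + 575/(625×113×10³) = 1.568×10⁻⁵ mm/N.
P = 1.454 / 1.568×10⁻⁵ = 92690 N = 92.69 kN, compressive.
σ_{bronze} = P / A = 92690 / 625 = 148.3 MPa.

σ ≈ 148 MPa (compressive)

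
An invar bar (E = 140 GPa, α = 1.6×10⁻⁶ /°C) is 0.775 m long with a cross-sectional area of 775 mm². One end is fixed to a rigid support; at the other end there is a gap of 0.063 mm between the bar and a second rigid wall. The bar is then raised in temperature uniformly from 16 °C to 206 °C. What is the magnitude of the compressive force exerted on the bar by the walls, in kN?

P ≈ 24.2 kN

Unrestrained expansion: δ_free = αΔT L = 1.6×10⁻⁶ × 190 × 775 = 0.2356 mm.
The gap closes (δ_free > 0.063 mm) and the wall then resists a further 0.2356 − 0.063 = 0.1726 mm of expansion.
That suppressed elongation corresponds to σ = E·Δ/L = 140×10³ × 0.1726/775 = 31.18 MPa.
Force on the wall = σA = 31.18 × 775 mm² = 24.16 kN.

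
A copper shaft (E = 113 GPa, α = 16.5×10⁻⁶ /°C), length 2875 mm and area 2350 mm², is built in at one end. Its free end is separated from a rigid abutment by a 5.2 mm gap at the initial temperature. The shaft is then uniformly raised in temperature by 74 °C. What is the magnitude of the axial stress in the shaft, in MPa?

Free thermal elongation = αΔT L = 16.5×10⁻⁶ × 74 × 2875 = 3.51 mm.
Since δ_free = 3.51 mm is less than the 5.2 mm gap, the shaft never touches the wall. No axial force develops.

σ ≈ 0 MPa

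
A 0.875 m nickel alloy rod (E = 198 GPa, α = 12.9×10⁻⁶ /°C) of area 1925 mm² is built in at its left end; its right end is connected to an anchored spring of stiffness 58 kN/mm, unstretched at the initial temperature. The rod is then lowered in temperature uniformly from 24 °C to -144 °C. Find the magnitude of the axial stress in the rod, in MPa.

σ ≈ 50.4 MPa (tensile)

Free thermal contraction: δ_free = αΔT L = 12.9×10⁻⁶ × 168 × 875 = 1.896 mm.
Let P be the tensile force in the spring. The rod extends elastically by PL/(AE) and the spring stretches by P/k; together these equal δ_free.
So P = δ_free / [L/(AE) + 1/k] = 1.896 / [ 875/(1925×198×10³) + 1/(58×10³) ].
P = 1.896 / 1.954×10⁻⁵ = 97060 N.
σ = P/A = 97060/1925 = 50.42 MPa.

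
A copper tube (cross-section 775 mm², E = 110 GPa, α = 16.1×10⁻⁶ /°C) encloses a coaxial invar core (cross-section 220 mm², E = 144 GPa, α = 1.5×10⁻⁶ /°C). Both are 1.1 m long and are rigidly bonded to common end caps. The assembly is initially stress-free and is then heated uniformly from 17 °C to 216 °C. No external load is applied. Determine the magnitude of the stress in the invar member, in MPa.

σ ≈ 305 MPa (tensile)

Both members must finish at the same length. With the larger α, the copper tends to over-expand; the plates restrain it, putting the copper in compression and the invar in tension. With no external load the two internal forces are equal and opposite, magnitude P.
Equating the net (thermal + elastic) strains gives |α₁ − α₂|·ΔT = P·[1/(A₁E₁) + 1/(A₂E₂)].
|α₁ − α₂|·ΔT = 14.6×10⁻⁶ × 199 = 0.002905.
1/(A₁E₁) + 1/(A₂E₂) = 1/(775×110×10³) + 1/(220×144×10³) = 4.33×10⁻⁸ N⁻¹.
So P = 0.002905 / 4.33×10⁻⁸ = 67.11 kN.
σ_{invar} = P/A₂ = 67110/220 = 305 MPa, tensile.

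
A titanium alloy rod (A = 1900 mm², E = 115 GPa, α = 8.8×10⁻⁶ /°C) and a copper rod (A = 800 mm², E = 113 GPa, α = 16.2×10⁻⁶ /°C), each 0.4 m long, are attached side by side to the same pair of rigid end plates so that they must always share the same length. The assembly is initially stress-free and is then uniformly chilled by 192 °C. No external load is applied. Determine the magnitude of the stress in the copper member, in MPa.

Both members must finish at the same length. With the larger α, the copper tends to over-contract; the plates restrain it, putting the copper in tension and the titanium alloy in compression. With no external load the two internal forces are equal and opposite, magnitude P.
Setting the final lengths equal and cancelling L: (α₁ − α₂)ΔT = P/(A₁E₁) + P/(A₂E₂).
|α₁ − α₂|·ΔT = 7.4×10⁻⁶ × 192 = 0.001421.
1/(A₁E₁) + 1/(A₂E₂) = 1/(1900×115×10³) + 1/(800×113×10³) = 1.564×10⁻⁸ N⁻¹.
P = 0.001421 / 1.564×10⁻⁸ = 90850 N = 90.85 kN.
σ_{copper} = P/A₂ = 90850/800 = 113.6 MPa, tensile.

σ ≈ 114 MPa (tensile)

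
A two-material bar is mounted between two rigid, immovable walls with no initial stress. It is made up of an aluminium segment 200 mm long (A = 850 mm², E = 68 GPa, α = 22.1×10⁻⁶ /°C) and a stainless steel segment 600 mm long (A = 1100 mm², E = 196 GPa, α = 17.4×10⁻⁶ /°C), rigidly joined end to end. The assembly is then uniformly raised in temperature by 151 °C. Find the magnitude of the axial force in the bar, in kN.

P ≈ 359 kN (compressive)

Free thermal expansion of the whole bar: Σ αᵢΔT Lᵢ = 22.1×10⁻⁶×151×200 + 17.4×10⁻⁶×151×600 = 2.244 mm.
The rigid supports impose zero overall length change; the single axial force P common to all segments must satisfy P Σ Lᵢ/(AᵢEᵢ) = δ_free.
Σ Lᵢ/(AᵢEᵢ) = 200/(850×68×10³) + 600/(1100×196×10³) = 6.243×10⁻⁶ mm/N.
So P = 2.244 / 6.243×10⁻⁶ = 359.4 kN, compressive.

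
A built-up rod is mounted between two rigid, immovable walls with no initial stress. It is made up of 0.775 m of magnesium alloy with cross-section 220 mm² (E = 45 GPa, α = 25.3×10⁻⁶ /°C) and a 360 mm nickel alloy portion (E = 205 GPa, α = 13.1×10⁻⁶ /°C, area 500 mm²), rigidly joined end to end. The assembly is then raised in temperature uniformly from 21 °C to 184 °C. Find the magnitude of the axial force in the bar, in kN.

If the supports were absent, the total length change would be Σ αᵢΔT Lᵢ = 25.3×10⁻⁶×163×775 + 13.1×10⁻⁶×163×360 = 3.965 mm.
Since the ends are fixed, an axial force P builds up, equal in every segment, with P · Σ Lᵢ/(AᵢEᵢ) = δ_free.
The series flexibility is Σ Lᵢ/(AᵢEᵢ) = 775/(220×45×10³) + 360/(500×205×10³) = 8.18×10⁻⁵ mm/N.
P = 3.965 / 8.18×10⁻⁵ = 48470 N = 48.47 kN, compressive.

P ≈ 48.5 kN (compressive)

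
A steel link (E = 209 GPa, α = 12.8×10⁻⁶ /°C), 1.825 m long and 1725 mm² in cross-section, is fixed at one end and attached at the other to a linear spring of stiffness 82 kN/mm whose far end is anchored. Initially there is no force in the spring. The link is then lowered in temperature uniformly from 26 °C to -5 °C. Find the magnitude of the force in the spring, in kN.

P ≈ 42 kN

The unrestrained thermal change is αΔT L = 12.8×10⁻⁶ × 31 × 1825 = 0.7242 mm.
With a force P in the spring, the elastic change of the link is PL/(AE) and that of the spring is P/k; compatibility requires their sum to equal δ_free.
P [ L/(AE) + 1/k ] = δ_free → P [ 1825/(1725×209×10³) + 1/(82×10³) ] = 0.7242.
P = 0.7242 / 1.726×10⁻⁵ = 41960 N.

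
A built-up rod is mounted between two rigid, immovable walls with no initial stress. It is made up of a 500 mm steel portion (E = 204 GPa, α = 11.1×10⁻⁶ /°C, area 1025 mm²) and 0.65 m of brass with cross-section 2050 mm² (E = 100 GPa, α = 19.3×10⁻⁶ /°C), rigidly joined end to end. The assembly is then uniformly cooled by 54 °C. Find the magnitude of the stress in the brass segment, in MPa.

With the walls removed the bar would change length by δ_free = Σ αᵢΔT Lᵢ = 11.1×10⁻⁶×54×500 + 19.3×10⁻⁶×54×650 = 0.9771 mm.
The walls prevent any net length change, so an axial force P (same in every segment) develops. Compatibility: P · Σ Lᵢ/(AᵢEᵢ) = δ_free.
Σ Lᵢ/(AᵢEᵢ) = 500/(1025×204×10³) + 650/(2050×100×10³) = 5.562×10⁻⁶ mm/N.
So P = 0.9771 / 5.562×10⁻⁶ = 175.7 kN, tensile.
σ_{brass} = P / A = 175700 / 2050 = 85.7 MPa.

σ ≈ 85.7 MPa (tensile)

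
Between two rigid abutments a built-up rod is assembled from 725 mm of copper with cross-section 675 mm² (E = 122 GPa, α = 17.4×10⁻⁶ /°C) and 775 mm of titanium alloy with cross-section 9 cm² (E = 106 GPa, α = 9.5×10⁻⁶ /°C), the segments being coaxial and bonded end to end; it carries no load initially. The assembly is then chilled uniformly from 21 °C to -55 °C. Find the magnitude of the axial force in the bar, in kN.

P ≈ 89.7 kN (tensile)

Free thermal contraction of the whole bar: Σ αᵢΔT Lᵢ = 17.4×10⁻⁶×76×725 + 9.5×10⁻⁶×76×775 = 1.518 mm.
The rigid supports impose zero overall length change; the single axial force P common to all segments must satisfy P Σ Lᵢ/(AᵢEᵢ) = δ_free.
Σ Lᵢ/(AᵢEᵢ) = 725/(675×122×10³) + 775/(900×106×10³) = 1.693×10⁻⁵ mm/N.
P = 1.518 / 1.693×10⁻⁵ = 89690 N = 89.69 kN, tensile.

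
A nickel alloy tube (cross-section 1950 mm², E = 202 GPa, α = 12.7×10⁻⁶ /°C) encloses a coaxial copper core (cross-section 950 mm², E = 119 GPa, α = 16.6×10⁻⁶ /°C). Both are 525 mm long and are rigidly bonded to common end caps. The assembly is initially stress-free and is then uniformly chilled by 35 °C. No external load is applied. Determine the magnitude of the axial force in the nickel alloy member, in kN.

P ≈ 12 kN (compressive in the nickel alloy)

Both members must finish at the same length. With the larger α, the copper tends to over-contract; the plates restrain it, putting the copper in tension and the nickel alloy in compression. With no external load the two internal forces are equal and opposite, magnitude P.
Compatibility of the two members (thermal + elastic change equal): (α₁ − α₂)ΔT = P·[1/(A₁E₁) + 1/(A₂E₂)].
|α₁ − α₂|·ΔT = 3.9×10⁻⁶ × 35 = 0.0001365.
1/(A₁E₁) + 1/(A₂E₂) = 1/(1950×202×10³) + 1/(950×119×10³) = 1.138×10⁻⁸ N⁻¹.
P = 0.0001365 / 1.138×10⁻⁸ = 11990 N = 11.99 kN.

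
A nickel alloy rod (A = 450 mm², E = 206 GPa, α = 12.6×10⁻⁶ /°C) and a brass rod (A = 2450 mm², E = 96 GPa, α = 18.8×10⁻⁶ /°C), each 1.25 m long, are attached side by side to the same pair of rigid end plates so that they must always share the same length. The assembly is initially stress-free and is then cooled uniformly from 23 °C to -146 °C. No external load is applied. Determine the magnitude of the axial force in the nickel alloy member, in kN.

The brass has the larger α, so on cooling it would change length more than the nickel alloy if both were free. The rigid plates force a common final length, so the brass is put into tension and the nickel alloy into compression, with equal and opposite forces P (no external load).
Equating the net (thermal + elastic) strains gives |α₁ − α₂|·ΔT = P·[1/(A₁E₁) + 1/(A₂E₂)].
|α₁ − α₂|·ΔT = 6.2×10⁻⁶ × 169 = 0.001048.
1/(A₁E₁) + 1/(A₂E₂) = 1/(450×206×10³) + 1/(2450×96×10³) = 1.504×10⁻⁸ N⁻¹.
P = 0.001048 / 1.504×10⁻⁸ = 69670 N = 69.67 kN.

P ≈ 69.7 kN (compressive in the nickel alloy)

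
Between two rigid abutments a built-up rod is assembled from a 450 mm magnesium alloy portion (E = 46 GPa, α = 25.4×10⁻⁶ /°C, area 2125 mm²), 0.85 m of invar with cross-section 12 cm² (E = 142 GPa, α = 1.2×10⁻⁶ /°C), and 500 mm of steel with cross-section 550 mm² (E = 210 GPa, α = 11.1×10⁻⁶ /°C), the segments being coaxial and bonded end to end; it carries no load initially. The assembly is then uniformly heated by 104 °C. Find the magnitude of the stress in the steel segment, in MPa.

Free thermal expansion of the whole bar: Σ αᵢΔT Lᵢ = 25.4×10⁻⁶×104×450 + 1.2×10⁻⁶×104×850 + 11.1×10⁻⁶×104×500 = 1.872 mm.
The walls prevent any net length change, so an axial force P (same in every segment) develops. Compatibility: P · Σ Lᵢ/(AᵢEᵢ) = δ_free.
The series flexibility is Σ Lᵢ/(AᵢEᵢ) = 450/(2125×46×10³) + 850/(1200×142×10³) + 500/(550×210×10³) = 1.392×10⁻⁵ mm/N.
P = 1.872 / 1.392×10⁻⁵ = 134500 N = 134.5 kN, compressive.
σ_{steel} = P / A = 134500 / 550 = 244.5 MPa.

σ ≈ 244 MPa (compressive)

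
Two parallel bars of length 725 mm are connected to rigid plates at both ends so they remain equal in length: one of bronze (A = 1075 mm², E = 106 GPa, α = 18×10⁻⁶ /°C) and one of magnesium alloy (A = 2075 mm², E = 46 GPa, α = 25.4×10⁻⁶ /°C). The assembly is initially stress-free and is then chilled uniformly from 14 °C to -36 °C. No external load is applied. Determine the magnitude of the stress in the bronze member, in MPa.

σ ≈ 17.9 MPa (compressive)

Both members must finish at the same length. With the larger α, the magnesium alloy tends to over-contract; the plates restrain it, putting the magnesium alloy in tension and the bronze in compression. With no external load the two internal forces are equal and opposite, magnitude P.
Equating the net (thermal + elastic) strains gives |α₁ − α₂|·ΔT = P·[1/(A₁E₁) + 1/(A₂E₂)].
|α₁ − α₂|·ΔT = 7.4×10⁻⁶ × 50 = 0.00037.
1/(A₁E₁) + 1/(A₂E₂) = 1/(1075×106×10³) + 1/(2075×46×10³) = 1.925×10⁻⁸ N⁻¹.
So P = 0.00037 / 1.925×10⁻⁸ = 19.22 kN.
σ_{bronze} = P/A₁ = 19220/1075 = 17.88 MPa, compressive.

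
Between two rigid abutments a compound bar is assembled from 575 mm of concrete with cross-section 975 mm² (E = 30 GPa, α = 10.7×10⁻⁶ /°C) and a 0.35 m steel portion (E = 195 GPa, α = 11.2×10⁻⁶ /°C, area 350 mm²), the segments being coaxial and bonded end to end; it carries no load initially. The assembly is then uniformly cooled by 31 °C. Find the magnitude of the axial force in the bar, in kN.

With the walls removed the bar would change length by δ_free = Σ αᵢΔT Lᵢ = 10.7×10⁻⁶×31×575 + 11.2×10⁻⁶×31×350 = 0.3122 mm.
The walls prevent any net length change, so an axial force P (same in every segment) develops. Compatibility: P · Σ Lᵢ/(AᵢEᵢ) = δ_free.
The series flexibility is Σ Lᵢ/(AᵢEᵢ) = 575/(975×30×10³) + 350/(350×195×10³) = 2.479×10⁻⁵ mm/N.
Hence P = δ_free / Σ(L/AE) = 0.3122/2.479×10⁻⁵ = 12.6 kN (tensile).

P ≈ 12.6 kN (tensile)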